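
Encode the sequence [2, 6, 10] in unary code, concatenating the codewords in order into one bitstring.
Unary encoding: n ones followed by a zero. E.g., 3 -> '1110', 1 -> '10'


Encode each number as n ones followed by a terminating 0:
  2 -> 110 (3 bits)
  6 -> 1111110 (7 bits)
  10 -> 11111111110 (11 bits)
Total length = 3 + 7 + 11 = 21 bits.

Unary([2, 6, 10]) = 110111111011111111110 (21 bits)


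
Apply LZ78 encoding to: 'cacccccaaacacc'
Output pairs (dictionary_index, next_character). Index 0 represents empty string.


LZ78 encoding steps:
Dictionary: {0: ''}
Step 1: w='' (idx 0), next='c' -> output (0, 'c'), add 'c' as idx 1
Step 2: w='' (idx 0), next='a' -> output (0, 'a'), add 'a' as idx 2
Step 3: w='c' (idx 1), next='c' -> output (1, 'c'), add 'cc' as idx 3
Step 4: w='cc' (idx 3), next='c' -> output (3, 'c'), add 'ccc' as idx 4
Step 5: w='a' (idx 2), next='a' -> output (2, 'a'), add 'aa' as idx 5
Step 6: w='a' (idx 2), next='c' -> output (2, 'c'), add 'ac' as idx 6
Step 7: w='ac' (idx 6), next='c' -> output (6, 'c'), add 'acc' as idx 7


Encoded: [(0, 'c'), (0, 'a'), (1, 'c'), (3, 'c'), (2, 'a'), (2, 'c'), (6, 'c')]


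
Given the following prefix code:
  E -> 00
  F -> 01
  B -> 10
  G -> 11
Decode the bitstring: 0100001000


Decoding step by step:
Bits 01 -> F
Bits 00 -> E
Bits 00 -> E
Bits 10 -> B
Bits 00 -> E


Decoded message: FEEBE


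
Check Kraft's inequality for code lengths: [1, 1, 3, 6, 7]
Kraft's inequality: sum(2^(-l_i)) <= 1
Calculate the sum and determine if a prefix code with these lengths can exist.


Sum = 2^(-1) + 2^(-1) + 2^(-3) + 2^(-6) + 2^(-7)
    = 0.5 + 0.5 + 0.125 + 0.015625 + 0.0078125
    = 147/128 = 1.1484375
Since 1.1484375 > 1, Kraft's inequality is NOT satisfied.
A prefix code with these lengths CANNOT exist.

Kraft sum = 1.1484375. Not satisfied.


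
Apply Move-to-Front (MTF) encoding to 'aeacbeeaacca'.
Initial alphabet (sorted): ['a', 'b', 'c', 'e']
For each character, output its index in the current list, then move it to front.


MTF encoding:
'a': index 0 in ['a', 'b', 'c', 'e'] -> ['a', 'b', 'c', 'e']
'e': index 3 in ['a', 'b', 'c', 'e'] -> ['e', 'a', 'b', 'c']
'a': index 1 in ['e', 'a', 'b', 'c'] -> ['a', 'e', 'b', 'c']
'c': index 3 in ['a', 'e', 'b', 'c'] -> ['c', 'a', 'e', 'b']
'b': index 3 in ['c', 'a', 'e', 'b'] -> ['b', 'c', 'a', 'e']
'e': index 3 in ['b', 'c', 'a', 'e'] -> ['e', 'b', 'c', 'a']
'e': index 0 in ['e', 'b', 'c', 'a'] -> ['e', 'b', 'c', 'a']
'a': index 3 in ['e', 'b', 'c', 'a'] -> ['a', 'e', 'b', 'c']
'a': index 0 in ['a', 'e', 'b', 'c'] -> ['a', 'e', 'b', 'c']
'c': index 3 in ['a', 'e', 'b', 'c'] -> ['c', 'a', 'e', 'b']
'c': index 0 in ['c', 'a', 'e', 'b'] -> ['c', 'a', 'e', 'b']
'a': index 1 in ['c', 'a', 'e', 'b'] -> ['a', 'c', 'e', 'b']


Output: [0, 3, 1, 3, 3, 3, 0, 3, 0, 3, 0, 1]


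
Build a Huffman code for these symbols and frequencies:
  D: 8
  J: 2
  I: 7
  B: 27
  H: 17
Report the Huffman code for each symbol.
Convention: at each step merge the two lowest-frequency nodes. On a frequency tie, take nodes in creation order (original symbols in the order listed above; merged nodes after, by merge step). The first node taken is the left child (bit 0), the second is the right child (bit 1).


Huffman tree construction:
Step 1: Merge J(2) + I(7) = 9
Step 2: Merge D(8) + (J+I)(9) = 17
Step 3: Merge H(17) + (D+(J+I))(17) = 34
Step 4: Merge B(27) + (H+(D+(J+I)))(34) = 61
Read each symbol's code off the tree from the root (left child = 0, right child = 1).

Codes:
  D: 110 (length 3)
  J: 1110 (length 4)
  I: 1111 (length 4)
  B: 0 (length 1)
  H: 10 (length 2)
Average code length: 121/61 = 1.9836 bits/symbol


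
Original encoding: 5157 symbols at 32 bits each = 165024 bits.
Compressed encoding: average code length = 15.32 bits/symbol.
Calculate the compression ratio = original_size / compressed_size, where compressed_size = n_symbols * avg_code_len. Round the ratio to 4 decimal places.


original_size = n_symbols * orig_bits = 5157 * 32 = 165024 bits
compressed_size = n_symbols * avg_code_len = 5157 * 15.32 = 79005.24 bits
ratio = original_size / compressed_size = 165024 / 79005.24 = 2.0888

Compression ratio = 2.0888


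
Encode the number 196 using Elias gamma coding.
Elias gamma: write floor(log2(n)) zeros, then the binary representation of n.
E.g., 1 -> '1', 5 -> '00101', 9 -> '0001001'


num_bits = floor(log2(196)) + 1 = 8
leading_zeros = num_bits - 1 = 7
binary(196) = 11000100

Elias gamma(196) = '0000000' + '11000100' = 000000011000100 (15 bits)


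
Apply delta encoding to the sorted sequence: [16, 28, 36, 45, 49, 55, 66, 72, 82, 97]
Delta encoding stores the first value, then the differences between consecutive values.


First value: 16
Deltas:
  28 - 16 = 12
  36 - 28 = 8
  45 - 36 = 9
  49 - 45 = 4
  55 - 49 = 6
  66 - 55 = 11
  72 - 66 = 6
  82 - 72 = 10
  97 - 82 = 15


Delta encoded: [16, 12, 8, 9, 4, 6, 11, 6, 10, 15]


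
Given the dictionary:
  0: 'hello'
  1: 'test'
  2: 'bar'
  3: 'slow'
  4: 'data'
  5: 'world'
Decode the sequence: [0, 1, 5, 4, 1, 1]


Look up each index in the dictionary:
  0 -> 'hello'
  1 -> 'test'
  5 -> 'world'
  4 -> 'data'
  1 -> 'test'
  1 -> 'test'

Decoded: "hello test world data test test"


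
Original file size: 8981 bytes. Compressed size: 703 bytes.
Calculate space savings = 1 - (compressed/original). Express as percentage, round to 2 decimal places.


ratio = compressed/original = 703/8981 = 0.078276
savings = 1 - ratio = 1 - 0.078276 = 0.921724
as a percentage: 0.921724 * 100 = 92.17%

Space savings = 1 - 703/8981 = 92.17%


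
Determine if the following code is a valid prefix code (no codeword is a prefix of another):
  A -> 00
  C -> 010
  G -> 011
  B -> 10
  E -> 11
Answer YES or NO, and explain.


Checking each pair (does one codeword prefix another?):
  A='00' vs C='010': no prefix
  A='00' vs G='011': no prefix
  A='00' vs B='10': no prefix
  A='00' vs E='11': no prefix
  C='010' vs A='00': no prefix
  C='010' vs G='011': no prefix
  C='010' vs B='10': no prefix
  C='010' vs E='11': no prefix
  G='011' vs A='00': no prefix
  G='011' vs C='010': no prefix
  G='011' vs B='10': no prefix
  G='011' vs E='11': no prefix
  B='10' vs A='00': no prefix
  B='10' vs C='010': no prefix
  B='10' vs G='011': no prefix
  B='10' vs E='11': no prefix
  E='11' vs A='00': no prefix
  E='11' vs C='010': no prefix
  E='11' vs G='011': no prefix
  E='11' vs B='10': no prefix
No violation found over all pairs.

YES -- this is a valid prefix code. No codeword is a prefix of any other codeword.


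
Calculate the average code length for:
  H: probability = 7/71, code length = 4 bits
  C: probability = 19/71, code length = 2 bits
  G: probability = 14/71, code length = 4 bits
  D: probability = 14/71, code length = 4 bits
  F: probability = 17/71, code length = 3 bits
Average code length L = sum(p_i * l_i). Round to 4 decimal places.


Weighted contributions p_i * l_i:
  H: (7/71) * 4 = 28/71
  C: (19/71) * 2 = 38/71
  G: (14/71) * 4 = 56/71
  D: (14/71) * 4 = 56/71
  F: (17/71) * 3 = 51/71
Sum = (28 + 38 + 56 + 56 + 51)/71 = 229/71

L = 229/71 = 3.2254 bits/symbol


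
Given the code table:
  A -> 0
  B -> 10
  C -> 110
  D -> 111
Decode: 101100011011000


Decoding:
10 -> B
110 -> C
0 -> A
0 -> A
110 -> C
110 -> C
0 -> A
0 -> A


Result: BCAACCAA


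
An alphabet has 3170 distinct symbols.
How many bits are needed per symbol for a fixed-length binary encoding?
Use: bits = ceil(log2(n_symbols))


log2(3170) = 11.6303
Bracket: 2^11 = 2048 < 3170 <= 2^12 = 4096
So ceil(log2(3170)) = 12

bits = ceil(log2(3170)) = ceil(11.6303) = 12 bits


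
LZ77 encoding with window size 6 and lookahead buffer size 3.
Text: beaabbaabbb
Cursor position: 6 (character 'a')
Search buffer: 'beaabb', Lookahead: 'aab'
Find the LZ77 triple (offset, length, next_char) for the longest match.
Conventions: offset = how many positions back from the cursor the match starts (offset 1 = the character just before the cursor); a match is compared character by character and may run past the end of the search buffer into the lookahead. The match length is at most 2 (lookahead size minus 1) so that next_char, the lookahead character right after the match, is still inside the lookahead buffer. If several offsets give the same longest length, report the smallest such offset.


Try each offset into the search buffer:
  offset=1 (pos 5, char 'b'): match length 0
  offset=2 (pos 4, char 'b'): match length 0
  offset=3 (pos 3, char 'a'): match length 1
  offset=4 (pos 2, char 'a'): match length 2
  offset=5 (pos 1, char 'e'): match length 0
  offset=6 (pos 0, char 'b'): match length 0
Longest match has length 2 at offset 4.
next_char = character at position 6 + 2 = 8 -> 'b'

Best match: offset=4, length=2 (matching 'aa' starting at position 2)
LZ77 triple: (4, 2, 'b')


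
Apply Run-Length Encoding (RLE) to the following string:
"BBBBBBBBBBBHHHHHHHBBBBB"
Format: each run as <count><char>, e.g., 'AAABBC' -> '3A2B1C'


Scanning runs left to right:
  i=0: run of 'B' x 11 -> '11B'
  i=11: run of 'H' x 7 -> '7H'
  i=18: run of 'B' x 5 -> '5B'

RLE = 11B7H5B


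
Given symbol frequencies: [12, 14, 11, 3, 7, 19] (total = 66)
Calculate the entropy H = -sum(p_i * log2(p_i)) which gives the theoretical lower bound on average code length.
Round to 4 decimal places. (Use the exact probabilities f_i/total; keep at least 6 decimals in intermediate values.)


Per-symbol terms -p_i * log2(p_i) with p_i = f_i/66:
  p = 12/66 = 0.181818: log2(p) = -2.459432, -p*log2(p) = 0.447169
  p = 14/66 = 0.212121: log2(p) = -2.237039, -p*log2(p) = 0.474523
  p = 11/66 = 0.166667: log2(p) = -2.584963, -p*log2(p) = 0.430827
  p = 3/66 = 0.045455: log2(p) = -4.459432, -p*log2(p) = 0.202701
  p = 7/66 = 0.106061: log2(p) = -3.237039, -p*log2(p) = 0.343322
  p = 19/66 = 0.287879: log2(p) = -1.796467, -p*log2(p) = 0.517165
H = 0.447169 + 0.474523 + 0.430827 + 0.202701 + 0.343322 + 0.517165 = 2.415707

H = 2.4157 bits/symbol


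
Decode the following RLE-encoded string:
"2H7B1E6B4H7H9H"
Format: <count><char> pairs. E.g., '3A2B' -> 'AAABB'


Expanding each <count><char> pair:
  2H -> 'HH'
  7B -> 'BBBBBBB'
  1E -> 'E'
  6B -> 'BBBBBB'
  4H -> 'HHHH'
  7H -> 'HHHHHHH'
  9H -> 'HHHHHHHHH'

Decoded = HHBBBBBBBEBBBBBBHHHHHHHHHHHHHHHHHHHH


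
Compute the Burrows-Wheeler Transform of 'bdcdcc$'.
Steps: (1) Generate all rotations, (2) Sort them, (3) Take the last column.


Rotations (sorted):
  0: $bdcdcc -> last char: c
  1: bdcdcc$ -> last char: $
  2: c$bdcdc -> last char: c
  3: cc$bdcd -> last char: d
  4: cdcc$bd -> last char: d
  5: dcc$bdc -> last char: c
  6: dcdcc$b -> last char: b


BWT = c$cddcb


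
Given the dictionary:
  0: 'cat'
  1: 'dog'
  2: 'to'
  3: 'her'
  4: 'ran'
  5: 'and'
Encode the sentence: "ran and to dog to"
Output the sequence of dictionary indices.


Look up each word in the dictionary:
  'ran' -> 4
  'and' -> 5
  'to' -> 2
  'dog' -> 1
  'to' -> 2

Encoded: [4, 5, 2, 1, 2]


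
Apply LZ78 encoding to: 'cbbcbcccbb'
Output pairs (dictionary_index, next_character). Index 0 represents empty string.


LZ78 encoding steps:
Dictionary: {0: ''}
Step 1: w='' (idx 0), next='c' -> output (0, 'c'), add 'c' as idx 1
Step 2: w='' (idx 0), next='b' -> output (0, 'b'), add 'b' as idx 2
Step 3: w='b' (idx 2), next='c' -> output (2, 'c'), add 'bc' as idx 3
Step 4: w='bc' (idx 3), next='c' -> output (3, 'c'), add 'bcc' as idx 4
Step 5: w='c' (idx 1), next='b' -> output (1, 'b'), add 'cb' as idx 5
Step 6: w='b' (idx 2), end of input -> output (2, '')


Encoded: [(0, 'c'), (0, 'b'), (2, 'c'), (3, 'c'), (1, 'b'), (2, '')]


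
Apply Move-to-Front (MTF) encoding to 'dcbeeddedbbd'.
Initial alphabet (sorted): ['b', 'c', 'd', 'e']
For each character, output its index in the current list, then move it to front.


MTF encoding:
'd': index 2 in ['b', 'c', 'd', 'e'] -> ['d', 'b', 'c', 'e']
'c': index 2 in ['d', 'b', 'c', 'e'] -> ['c', 'd', 'b', 'e']
'b': index 2 in ['c', 'd', 'b', 'e'] -> ['b', 'c', 'd', 'e']
'e': index 3 in ['b', 'c', 'd', 'e'] -> ['e', 'b', 'c', 'd']
'e': index 0 in ['e', 'b', 'c', 'd'] -> ['e', 'b', 'c', 'd']
'd': index 3 in ['e', 'b', 'c', 'd'] -> ['d', 'e', 'b', 'c']
'd': index 0 in ['d', 'e', 'b', 'c'] -> ['d', 'e', 'b', 'c']
'e': index 1 in ['d', 'e', 'b', 'c'] -> ['e', 'd', 'b', 'c']
'd': index 1 in ['e', 'd', 'b', 'c'] -> ['d', 'e', 'b', 'c']
'b': index 2 in ['d', 'e', 'b', 'c'] -> ['b', 'd', 'e', 'c']
'b': index 0 in ['b', 'd', 'e', 'c'] -> ['b', 'd', 'e', 'c']
'd': index 1 in ['b', 'd', 'e', 'c'] -> ['d', 'b', 'e', 'c']


Output: [2, 2, 2, 3, 0, 3, 0, 1, 1, 2, 0, 1]


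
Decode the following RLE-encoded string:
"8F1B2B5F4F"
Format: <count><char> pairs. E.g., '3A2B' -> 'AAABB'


Expanding each <count><char> pair:
  8F -> 'FFFFFFFF'
  1B -> 'B'
  2B -> 'BB'
  5F -> 'FFFFF'
  4F -> 'FFFF'

Decoded = FFFFFFFFBBBFFFFFFFFF


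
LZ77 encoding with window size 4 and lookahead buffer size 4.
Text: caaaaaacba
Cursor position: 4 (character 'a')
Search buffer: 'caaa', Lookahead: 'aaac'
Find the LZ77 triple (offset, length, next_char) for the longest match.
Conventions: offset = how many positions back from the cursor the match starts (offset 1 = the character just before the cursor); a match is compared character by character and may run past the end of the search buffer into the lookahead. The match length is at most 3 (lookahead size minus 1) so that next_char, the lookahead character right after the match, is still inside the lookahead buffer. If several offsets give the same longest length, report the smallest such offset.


Try each offset into the search buffer:
  offset=1 (pos 3, char 'a'): match length 3
  offset=2 (pos 2, char 'a'): match length 3
  offset=3 (pos 1, char 'a'): match length 3
  offset=4 (pos 0, char 'c'): match length 0
Longest match has length 3, found at offsets 1, 2, 3; take the smallest, offset 1.
next_char = character at position 4 + 3 = 7 -> 'c'

Best match: offset=1, length=3 (matching 'aaa' starting at position 3)
LZ77 triple: (1, 3, 'c')


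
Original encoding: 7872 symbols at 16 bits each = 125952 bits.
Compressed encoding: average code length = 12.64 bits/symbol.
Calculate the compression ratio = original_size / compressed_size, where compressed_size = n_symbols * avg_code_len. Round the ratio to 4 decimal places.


original_size = n_symbols * orig_bits = 7872 * 16 = 125952 bits
compressed_size = n_symbols * avg_code_len = 7872 * 12.64 = 99502.08 bits
ratio = original_size / compressed_size = 125952 / 99502.08 = 1.2658

Compression ratio = 1.2658


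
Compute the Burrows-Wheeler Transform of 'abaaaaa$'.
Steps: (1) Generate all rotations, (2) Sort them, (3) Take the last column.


Rotations (sorted):
  0: $abaaaaa -> last char: a
  1: a$abaaaa -> last char: a
  2: aa$abaaa -> last char: a
  3: aaa$abaa -> last char: a
  4: aaaa$aba -> last char: a
  5: aaaaa$ab -> last char: b
  6: abaaaaa$ -> last char: $
  7: baaaaa$a -> last char: a


BWT = aaaaab$a


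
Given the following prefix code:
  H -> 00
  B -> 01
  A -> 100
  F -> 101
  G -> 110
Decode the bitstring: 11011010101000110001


Decoding step by step:
Bits 110 -> G
Bits 110 -> G
Bits 101 -> F
Bits 01 -> B
Bits 00 -> H
Bits 01 -> B
Bits 100 -> A
Bits 01 -> B


Decoded message: GGFBHBAB


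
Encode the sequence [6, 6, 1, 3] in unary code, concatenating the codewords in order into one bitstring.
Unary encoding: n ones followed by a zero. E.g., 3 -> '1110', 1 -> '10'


Encode each number as n ones followed by a terminating 0:
  6 -> 1111110 (7 bits)
  6 -> 1111110 (7 bits)
  1 -> 10 (2 bits)
  3 -> 1110 (4 bits)
Total length = 7 + 7 + 2 + 4 = 20 bits.

Unary([6, 6, 1, 3]) = 11111101111110101110 (20 bits)


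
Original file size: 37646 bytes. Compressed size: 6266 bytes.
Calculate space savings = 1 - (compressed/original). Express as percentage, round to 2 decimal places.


ratio = compressed/original = 6266/37646 = 0.166445
savings = 1 - ratio = 1 - 0.166445 = 0.833555
as a percentage: 0.833555 * 100 = 83.36%

Space savings = 1 - 6266/37646 = 83.36%


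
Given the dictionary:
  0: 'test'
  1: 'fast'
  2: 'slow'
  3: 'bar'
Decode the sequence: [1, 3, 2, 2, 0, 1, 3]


Look up each index in the dictionary:
  1 -> 'fast'
  3 -> 'bar'
  2 -> 'slow'
  2 -> 'slow'
  0 -> 'test'
  1 -> 'fast'
  3 -> 'bar'

Decoded: "fast bar slow slow test fast bar"


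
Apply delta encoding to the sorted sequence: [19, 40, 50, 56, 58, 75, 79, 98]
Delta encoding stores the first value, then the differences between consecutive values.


First value: 19
Deltas:
  40 - 19 = 21
  50 - 40 = 10
  56 - 50 = 6
  58 - 56 = 2
  75 - 58 = 17
  79 - 75 = 4
  98 - 79 = 19


Delta encoded: [19, 21, 10, 6, 2, 17, 4, 19]


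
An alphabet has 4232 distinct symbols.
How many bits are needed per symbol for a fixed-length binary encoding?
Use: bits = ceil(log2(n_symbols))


log2(4232) = 12.0471
Bracket: 2^12 = 4096 < 4232 <= 2^13 = 8192
So ceil(log2(4232)) = 13

bits = ceil(log2(4232)) = ceil(12.0471) = 13 bits


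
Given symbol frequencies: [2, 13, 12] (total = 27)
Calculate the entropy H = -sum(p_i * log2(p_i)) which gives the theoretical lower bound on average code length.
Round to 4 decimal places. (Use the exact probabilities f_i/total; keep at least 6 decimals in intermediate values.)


Per-symbol terms -p_i * log2(p_i) with p_i = f_i/27:
  p = 2/27 = 0.074074: log2(p) = -3.754888, -p*log2(p) = 0.278140
  p = 13/27 = 0.481481: log2(p) = -1.054448, -p*log2(p) = 0.507697
  p = 12/27 = 0.444444: log2(p) = -1.169925, -p*log2(p) = 0.519967
H = 0.278140 + 0.507697 + 0.519967 = 1.305804

H = 1.3058 bits/symbol


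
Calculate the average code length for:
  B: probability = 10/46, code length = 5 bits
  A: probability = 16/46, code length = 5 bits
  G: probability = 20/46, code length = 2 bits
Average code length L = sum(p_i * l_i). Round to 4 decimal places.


Weighted contributions p_i * l_i:
  B: (10/46) * 5 = 50/46
  A: (16/46) * 5 = 80/46
  G: (20/46) * 2 = 40/46
Sum = (50 + 80 + 40)/46 = 170/46

L = 170/46 = 3.6957 bits/symbol


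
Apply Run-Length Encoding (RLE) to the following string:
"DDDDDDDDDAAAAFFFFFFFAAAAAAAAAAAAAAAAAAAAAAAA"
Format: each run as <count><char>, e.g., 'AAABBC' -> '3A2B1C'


Scanning runs left to right:
  i=0: run of 'D' x 9 -> '9D'
  i=9: run of 'A' x 4 -> '4A'
  i=13: run of 'F' x 7 -> '7F'
  i=20: run of 'A' x 24 -> '24A'

RLE = 9D4A7F24A


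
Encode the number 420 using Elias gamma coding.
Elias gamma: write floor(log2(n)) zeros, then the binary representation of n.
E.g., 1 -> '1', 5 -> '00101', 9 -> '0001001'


num_bits = floor(log2(420)) + 1 = 9
leading_zeros = num_bits - 1 = 8
binary(420) = 110100100

Elias gamma(420) = '00000000' + '110100100' = 00000000110100100 (17 bits)


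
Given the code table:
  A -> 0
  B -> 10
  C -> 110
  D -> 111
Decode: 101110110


Decoding:
10 -> B
111 -> D
0 -> A
110 -> C


Result: BDAC


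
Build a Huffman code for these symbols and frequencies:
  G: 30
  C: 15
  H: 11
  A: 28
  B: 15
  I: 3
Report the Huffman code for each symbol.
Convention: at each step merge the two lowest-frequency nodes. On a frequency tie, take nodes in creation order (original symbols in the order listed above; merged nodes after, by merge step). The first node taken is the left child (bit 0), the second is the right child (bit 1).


Huffman tree construction:
Step 1: Merge I(3) + H(11) = 14
Step 2: Merge (I+H)(14) + C(15) = 29
Step 3: Merge B(15) + A(28) = 43
Step 4: Merge ((I+H)+C)(29) + G(30) = 59
Step 5: Merge (B+A)(43) + (((I+H)+C)+G)(59) = 102
Read each symbol's code off the tree from the root (left child = 0, right child = 1).

Codes:
  G: 11 (length 2)
  C: 101 (length 3)
  H: 1001 (length 4)
  A: 01 (length 2)
  B: 00 (length 2)
  I: 1000 (length 4)
Average code length: 247/102 = 2.4216 bits/symbol


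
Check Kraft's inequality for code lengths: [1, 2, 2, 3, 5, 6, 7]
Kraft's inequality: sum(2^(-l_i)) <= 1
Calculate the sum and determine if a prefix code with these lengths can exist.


Sum = 2^(-1) + 2^(-2) + 2^(-2) + 2^(-3) + 2^(-5) + 2^(-6) + 2^(-7)
    = 0.5 + 0.25 + 0.25 + 0.125 + 0.03125 + 0.015625 + 0.0078125
    = 151/128 = 1.1796875
Since 1.1796875 > 1, Kraft's inequality is NOT satisfied.
A prefix code with these lengths CANNOT exist.

Kraft sum = 1.1796875. Not satisfied.


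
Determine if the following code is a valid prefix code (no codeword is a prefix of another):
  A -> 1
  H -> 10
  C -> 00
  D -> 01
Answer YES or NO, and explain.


Checking each pair (does one codeword prefix another?):
  A='1' vs H='10': prefix -- VIOLATION

NO -- this is NOT a valid prefix code. A (1) is a prefix of H (10).


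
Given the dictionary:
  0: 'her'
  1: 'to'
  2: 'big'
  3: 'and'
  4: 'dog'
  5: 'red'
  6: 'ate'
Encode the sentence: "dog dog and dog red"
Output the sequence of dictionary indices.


Look up each word in the dictionary:
  'dog' -> 4
  'dog' -> 4
  'and' -> 3
  'dog' -> 4
  'red' -> 5

Encoded: [4, 4, 3, 4, 5]


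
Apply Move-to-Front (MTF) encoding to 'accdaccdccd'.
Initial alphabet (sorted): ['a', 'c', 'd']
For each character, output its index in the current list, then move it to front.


MTF encoding:
'a': index 0 in ['a', 'c', 'd'] -> ['a', 'c', 'd']
'c': index 1 in ['a', 'c', 'd'] -> ['c', 'a', 'd']
'c': index 0 in ['c', 'a', 'd'] -> ['c', 'a', 'd']
'd': index 2 in ['c', 'a', 'd'] -> ['d', 'c', 'a']
'a': index 2 in ['d', 'c', 'a'] -> ['a', 'd', 'c']
'c': index 2 in ['a', 'd', 'c'] -> ['c', 'a', 'd']
'c': index 0 in ['c', 'a', 'd'] -> ['c', 'a', 'd']
'd': index 2 in ['c', 'a', 'd'] -> ['d', 'c', 'a']
'c': index 1 in ['d', 'c', 'a'] -> ['c', 'd', 'a']
'c': index 0 in ['c', 'd', 'a'] -> ['c', 'd', 'a']
'd': index 1 in ['c', 'd', 'a'] -> ['d', 'c', 'a']


Output: [0, 1, 0, 2, 2, 2, 0, 2, 1, 0, 1]


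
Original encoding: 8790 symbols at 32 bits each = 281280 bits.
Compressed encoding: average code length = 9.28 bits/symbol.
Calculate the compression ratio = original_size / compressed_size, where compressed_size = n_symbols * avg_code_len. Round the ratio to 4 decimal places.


original_size = n_symbols * orig_bits = 8790 * 32 = 281280 bits
compressed_size = n_symbols * avg_code_len = 8790 * 9.28 = 81571.2 bits
ratio = original_size / compressed_size = 281280 / 81571.2 = 3.4483

Compression ratio = 3.4483


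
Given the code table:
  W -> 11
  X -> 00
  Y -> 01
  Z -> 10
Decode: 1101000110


Decoding:
11 -> W
01 -> Y
00 -> X
01 -> Y
10 -> Z


Result: WYXYZ


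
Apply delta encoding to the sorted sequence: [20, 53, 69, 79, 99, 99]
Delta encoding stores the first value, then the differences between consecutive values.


First value: 20
Deltas:
  53 - 20 = 33
  69 - 53 = 16
  79 - 69 = 10
  99 - 79 = 20
  99 - 99 = 0


Delta encoded: [20, 33, 16, 10, 20, 0]


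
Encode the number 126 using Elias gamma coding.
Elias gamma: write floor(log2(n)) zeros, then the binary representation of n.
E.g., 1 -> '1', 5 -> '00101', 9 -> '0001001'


num_bits = floor(log2(126)) + 1 = 7
leading_zeros = num_bits - 1 = 6
binary(126) = 1111110

Elias gamma(126) = '000000' + '1111110' = 0000001111110 (13 bits)


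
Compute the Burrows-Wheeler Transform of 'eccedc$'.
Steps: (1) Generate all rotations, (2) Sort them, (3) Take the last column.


Rotations (sorted):
  0: $eccedc -> last char: c
  1: c$ecced -> last char: d
  2: ccedc$e -> last char: e
  3: cedc$ec -> last char: c
  4: dc$ecce -> last char: e
  5: eccedc$ -> last char: $
  6: edc$ecc -> last char: c


BWT = cdece$c


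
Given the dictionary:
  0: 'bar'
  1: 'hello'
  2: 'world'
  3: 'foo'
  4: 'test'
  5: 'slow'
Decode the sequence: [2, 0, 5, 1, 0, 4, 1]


Look up each index in the dictionary:
  2 -> 'world'
  0 -> 'bar'
  5 -> 'slow'
  1 -> 'hello'
  0 -> 'bar'
  4 -> 'test'
  1 -> 'hello'

Decoded: "world bar slow hello bar test hello"


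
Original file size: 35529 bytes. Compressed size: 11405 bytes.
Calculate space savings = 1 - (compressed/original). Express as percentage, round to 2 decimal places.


ratio = compressed/original = 11405/35529 = 0.321005
savings = 1 - ratio = 1 - 0.321005 = 0.678995
as a percentage: 0.678995 * 100 = 67.9%

Space savings = 1 - 11405/35529 = 67.9%


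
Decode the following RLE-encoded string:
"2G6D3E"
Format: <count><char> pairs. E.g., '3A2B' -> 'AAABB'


Expanding each <count><char> pair:
  2G -> 'GG'
  6D -> 'DDDDDD'
  3E -> 'EEE'

Decoded = GGDDDDDDEEE


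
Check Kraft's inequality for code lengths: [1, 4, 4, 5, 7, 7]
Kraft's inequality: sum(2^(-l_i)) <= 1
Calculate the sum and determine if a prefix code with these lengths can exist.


Sum = 2^(-1) + 2^(-4) + 2^(-4) + 2^(-5) + 2^(-7) + 2^(-7)
    = 0.5 + 0.0625 + 0.0625 + 0.03125 + 0.0078125 + 0.0078125
    = 86/128 = 0.671875
Since 0.671875 <= 1, Kraft's inequality IS satisfied.
A prefix code with these lengths CAN exist.

Kraft sum = 0.671875. Satisfied.


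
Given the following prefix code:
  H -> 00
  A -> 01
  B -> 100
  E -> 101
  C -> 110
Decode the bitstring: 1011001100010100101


Decoding step by step:
Bits 101 -> E
Bits 100 -> B
Bits 110 -> C
Bits 00 -> H
Bits 101 -> E
Bits 00 -> H
Bits 101 -> E


Decoded message: EBCHEHE


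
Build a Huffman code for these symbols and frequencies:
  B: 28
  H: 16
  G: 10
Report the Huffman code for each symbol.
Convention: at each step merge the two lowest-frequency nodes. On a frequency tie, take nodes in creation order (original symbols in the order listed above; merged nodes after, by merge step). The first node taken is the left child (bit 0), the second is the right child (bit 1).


Huffman tree construction:
Step 1: Merge G(10) + H(16) = 26
Step 2: Merge (G+H)(26) + B(28) = 54
Read each symbol's code off the tree from the root (left child = 0, right child = 1).

Codes:
  B: 1 (length 1)
  H: 01 (length 2)
  G: 00 (length 2)
Average code length: 80/54 = 1.4815 bits/symbol


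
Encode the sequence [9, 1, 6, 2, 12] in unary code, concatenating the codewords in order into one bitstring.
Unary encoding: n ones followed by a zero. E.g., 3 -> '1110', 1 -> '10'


Encode each number as n ones followed by a terminating 0:
  9 -> 1111111110 (10 bits)
  1 -> 10 (2 bits)
  6 -> 1111110 (7 bits)
  2 -> 110 (3 bits)
  12 -> 1111111111110 (13 bits)
Total length = 10 + 2 + 7 + 3 + 13 = 35 bits.

Unary([9, 1, 6, 2, 12]) = 11111111101011111101101111111111110 (35 bits)


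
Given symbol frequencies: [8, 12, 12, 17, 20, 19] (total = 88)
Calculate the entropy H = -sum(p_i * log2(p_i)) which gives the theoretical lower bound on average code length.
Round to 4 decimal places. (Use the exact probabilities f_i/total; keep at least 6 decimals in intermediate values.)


Per-symbol terms -p_i * log2(p_i) with p_i = f_i/88:
  p = 8/88 = 0.090909: log2(p) = -3.459432, -p*log2(p) = 0.314494
  p = 12/88 = 0.136364: log2(p) = -2.874469, -p*log2(p) = 0.391973
  p = 12/88 = 0.136364: log2(p) = -2.874469, -p*log2(p) = 0.391973
  p = 17/88 = 0.193182: log2(p) = -2.371969, -p*log2(p) = 0.458221
  p = 20/88 = 0.227273: log2(p) = -2.137504, -p*log2(p) = 0.485796
  p = 19/88 = 0.215909: log2(p) = -2.211504, -p*log2(p) = 0.477484
H = 0.314494 + 0.391973 + 0.391973 + 0.458221 + 0.485796 + 0.477484 = 2.519941

H = 2.5199 bits/symbol


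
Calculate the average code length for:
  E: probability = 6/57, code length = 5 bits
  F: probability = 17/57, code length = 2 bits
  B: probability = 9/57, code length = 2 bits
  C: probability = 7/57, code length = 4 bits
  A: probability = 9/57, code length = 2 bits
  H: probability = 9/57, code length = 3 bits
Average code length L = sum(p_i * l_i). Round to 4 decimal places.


Weighted contributions p_i * l_i:
  E: (6/57) * 5 = 30/57
  F: (17/57) * 2 = 34/57
  B: (9/57) * 2 = 18/57
  C: (7/57) * 4 = 28/57
  A: (9/57) * 2 = 18/57
  H: (9/57) * 3 = 27/57
Sum = (30 + 34 + 18 + 28 + 18 + 27)/57 = 155/57

L = 155/57 = 2.7193 bits/symbol


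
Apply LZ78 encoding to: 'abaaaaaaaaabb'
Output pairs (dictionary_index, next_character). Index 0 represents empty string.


LZ78 encoding steps:
Dictionary: {0: ''}
Step 1: w='' (idx 0), next='a' -> output (0, 'a'), add 'a' as idx 1
Step 2: w='' (idx 0), next='b' -> output (0, 'b'), add 'b' as idx 2
Step 3: w='a' (idx 1), next='a' -> output (1, 'a'), add 'aa' as idx 3
Step 4: w='aa' (idx 3), next='a' -> output (3, 'a'), add 'aaa' as idx 4
Step 5: w='aaa' (idx 4), next='a' -> output (4, 'a'), add 'aaaa' as idx 5
Step 6: w='b' (idx 2), next='b' -> output (2, 'b'), add 'bb' as idx 6


Encoded: [(0, 'a'), (0, 'b'), (1, 'a'), (3, 'a'), (4, 'a'), (2, 'b')]


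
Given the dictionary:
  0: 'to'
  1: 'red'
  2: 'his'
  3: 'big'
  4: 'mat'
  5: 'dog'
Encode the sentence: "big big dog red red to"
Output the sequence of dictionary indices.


Look up each word in the dictionary:
  'big' -> 3
  'big' -> 3
  'dog' -> 5
  'red' -> 1
  'red' -> 1
  'to' -> 0

Encoded: [3, 3, 5, 1, 1, 0]


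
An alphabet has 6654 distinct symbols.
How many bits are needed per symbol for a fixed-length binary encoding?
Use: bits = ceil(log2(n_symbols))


log2(6654) = 12.7
Bracket: 2^12 = 4096 < 6654 <= 2^13 = 8192
So ceil(log2(6654)) = 13

bits = ceil(log2(6654)) = ceil(12.7) = 13 bits


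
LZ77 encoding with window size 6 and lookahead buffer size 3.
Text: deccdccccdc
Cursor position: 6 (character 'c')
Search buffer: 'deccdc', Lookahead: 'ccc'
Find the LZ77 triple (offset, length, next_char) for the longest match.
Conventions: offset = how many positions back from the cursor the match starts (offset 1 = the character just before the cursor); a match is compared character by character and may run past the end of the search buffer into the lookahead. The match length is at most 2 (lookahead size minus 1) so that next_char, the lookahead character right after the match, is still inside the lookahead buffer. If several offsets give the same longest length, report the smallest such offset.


Try each offset into the search buffer:
  offset=1 (pos 5, char 'c'): match length 2
  offset=2 (pos 4, char 'd'): match length 0
  offset=3 (pos 3, char 'c'): match length 1
  offset=4 (pos 2, char 'c'): match length 2
  offset=5 (pos 1, char 'e'): match length 0
  offset=6 (pos 0, char 'd'): match length 0
Longest match has length 2, found at offsets 1, 4; take the smallest, offset 1.
next_char = character at position 6 + 2 = 8 -> 'c'

Best match: offset=1, length=2 (matching 'cc' starting at position 5)
LZ77 triple: (1, 2, 'c')


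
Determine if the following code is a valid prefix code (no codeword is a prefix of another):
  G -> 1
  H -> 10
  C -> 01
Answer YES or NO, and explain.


Checking each pair (does one codeword prefix another?):
  G='1' vs H='10': prefix -- VIOLATION

NO -- this is NOT a valid prefix code. G (1) is a prefix of H (10).


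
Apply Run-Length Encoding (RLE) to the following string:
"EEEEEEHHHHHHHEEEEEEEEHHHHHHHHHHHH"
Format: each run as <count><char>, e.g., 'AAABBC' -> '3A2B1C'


Scanning runs left to right:
  i=0: run of 'E' x 6 -> '6E'
  i=6: run of 'H' x 7 -> '7H'
  i=13: run of 'E' x 8 -> '8E'
  i=21: run of 'H' x 12 -> '12H'

RLE = 6E7H8E12H


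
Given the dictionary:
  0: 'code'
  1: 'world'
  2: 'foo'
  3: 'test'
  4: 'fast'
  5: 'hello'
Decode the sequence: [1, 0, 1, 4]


Look up each index in the dictionary:
  1 -> 'world'
  0 -> 'code'
  1 -> 'world'
  4 -> 'fast'

Decoded: "world code world fast"


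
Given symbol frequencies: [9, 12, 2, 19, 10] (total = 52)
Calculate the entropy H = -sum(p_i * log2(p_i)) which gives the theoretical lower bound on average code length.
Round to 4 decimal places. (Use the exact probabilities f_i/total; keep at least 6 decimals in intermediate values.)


Per-symbol terms -p_i * log2(p_i) with p_i = f_i/52:
  p = 9/52 = 0.173077: log2(p) = -2.530515, -p*log2(p) = 0.437974
  p = 12/52 = 0.230769: log2(p) = -2.115477, -p*log2(p) = 0.488187
  p = 2/52 = 0.038462: log2(p) = -4.700440, -p*log2(p) = 0.180786
  p = 19/52 = 0.365385: log2(p) = -1.452512, -p*log2(p) = 0.530726
  p = 10/52 = 0.192308: log2(p) = -2.378512, -p*log2(p) = 0.457406
H = 0.437974 + 0.488187 + 0.180786 + 0.530726 + 0.457406 = 2.095079

H = 2.0951 bits/symbol


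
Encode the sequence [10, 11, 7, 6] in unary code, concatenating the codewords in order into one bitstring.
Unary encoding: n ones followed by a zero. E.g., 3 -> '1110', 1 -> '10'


Encode each number as n ones followed by a terminating 0:
  10 -> 11111111110 (11 bits)
  11 -> 111111111110 (12 bits)
  7 -> 11111110 (8 bits)
  6 -> 1111110 (7 bits)
Total length = 11 + 12 + 8 + 7 = 38 bits.

Unary([10, 11, 7, 6]) = 11111111110111111111110111111101111110 (38 bits)


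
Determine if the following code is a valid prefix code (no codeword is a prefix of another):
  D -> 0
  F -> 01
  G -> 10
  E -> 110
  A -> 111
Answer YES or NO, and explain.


Checking each pair (does one codeword prefix another?):
  D='0' vs F='01': prefix -- VIOLATION

NO -- this is NOT a valid prefix code. D (0) is a prefix of F (01).


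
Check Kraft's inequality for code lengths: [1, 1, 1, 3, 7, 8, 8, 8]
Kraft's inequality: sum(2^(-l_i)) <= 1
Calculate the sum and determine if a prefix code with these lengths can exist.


Sum = 2^(-1) + 2^(-1) + 2^(-1) + 2^(-3) + 2^(-7) + 2^(-8) + 2^(-8) + 2^(-8)
    = 0.5 + 0.5 + 0.5 + 0.125 + 0.0078125 + 0.00390625 + 0.00390625 + 0.00390625
    = 421/256 = 1.64453125
Since 1.64453125 > 1, Kraft's inequality is NOT satisfied.
A prefix code with these lengths CANNOT exist.

Kraft sum = 1.64453125. Not satisfied.


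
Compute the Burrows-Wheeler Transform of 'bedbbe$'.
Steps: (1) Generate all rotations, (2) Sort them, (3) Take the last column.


Rotations (sorted):
  0: $bedbbe -> last char: e
  1: bbe$bed -> last char: d
  2: be$bedb -> last char: b
  3: bedbbe$ -> last char: $
  4: dbbe$be -> last char: e
  5: e$bedbb -> last char: b
  6: edbbe$b -> last char: b


BWT = edb$ebb


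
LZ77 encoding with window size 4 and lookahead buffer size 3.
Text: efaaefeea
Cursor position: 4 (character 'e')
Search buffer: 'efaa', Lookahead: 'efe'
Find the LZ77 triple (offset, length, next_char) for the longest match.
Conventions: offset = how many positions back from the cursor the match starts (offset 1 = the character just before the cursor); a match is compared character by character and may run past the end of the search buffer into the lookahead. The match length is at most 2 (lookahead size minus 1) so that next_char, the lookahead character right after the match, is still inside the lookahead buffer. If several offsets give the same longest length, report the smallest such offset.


Try each offset into the search buffer:
  offset=1 (pos 3, char 'a'): match length 0
  offset=2 (pos 2, char 'a'): match length 0
  offset=3 (pos 1, char 'f'): match length 0
  offset=4 (pos 0, char 'e'): match length 2
Longest match has length 2 at offset 4.
next_char = character at position 4 + 2 = 6 -> 'e'

Best match: offset=4, length=2 (matching 'ef' starting at position 0)
LZ77 triple: (4, 2, 'e')


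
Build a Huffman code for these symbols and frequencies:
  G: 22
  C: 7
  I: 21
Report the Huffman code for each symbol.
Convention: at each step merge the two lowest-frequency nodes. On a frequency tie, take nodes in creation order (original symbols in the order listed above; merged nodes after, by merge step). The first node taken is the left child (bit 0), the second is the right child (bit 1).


Huffman tree construction:
Step 1: Merge C(7) + I(21) = 28
Step 2: Merge G(22) + (C+I)(28) = 50
Read each symbol's code off the tree from the root (left child = 0, right child = 1).

Codes:
  G: 0 (length 1)
  C: 10 (length 2)
  I: 11 (length 2)
Average code length: 78/50 = 1.5600 bits/symbol


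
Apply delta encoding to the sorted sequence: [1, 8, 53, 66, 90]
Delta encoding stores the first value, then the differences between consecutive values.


First value: 1
Deltas:
  8 - 1 = 7
  53 - 8 = 45
  66 - 53 = 13
  90 - 66 = 24


Delta encoded: [1, 7, 45, 13, 24]


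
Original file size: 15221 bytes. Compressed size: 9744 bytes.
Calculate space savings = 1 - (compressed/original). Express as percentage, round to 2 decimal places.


ratio = compressed/original = 9744/15221 = 0.640168
savings = 1 - ratio = 1 - 0.640168 = 0.359832
as a percentage: 0.359832 * 100 = 35.98%

Space savings = 1 - 9744/15221 = 35.98%


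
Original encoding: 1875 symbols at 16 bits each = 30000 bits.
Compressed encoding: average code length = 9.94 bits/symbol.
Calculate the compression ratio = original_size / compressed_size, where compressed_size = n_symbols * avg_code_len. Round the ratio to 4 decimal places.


original_size = n_symbols * orig_bits = 1875 * 16 = 30000 bits
compressed_size = n_symbols * avg_code_len = 1875 * 9.94 = 18637.5 bits
ratio = original_size / compressed_size = 30000 / 18637.5 = 1.6097

Compression ratio = 1.6097


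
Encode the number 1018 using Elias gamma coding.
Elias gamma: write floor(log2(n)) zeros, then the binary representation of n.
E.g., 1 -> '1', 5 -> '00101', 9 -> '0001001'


num_bits = floor(log2(1018)) + 1 = 10
leading_zeros = num_bits - 1 = 9
binary(1018) = 1111111010

Elias gamma(1018) = '000000000' + '1111111010' = 0000000001111111010 (19 bits)


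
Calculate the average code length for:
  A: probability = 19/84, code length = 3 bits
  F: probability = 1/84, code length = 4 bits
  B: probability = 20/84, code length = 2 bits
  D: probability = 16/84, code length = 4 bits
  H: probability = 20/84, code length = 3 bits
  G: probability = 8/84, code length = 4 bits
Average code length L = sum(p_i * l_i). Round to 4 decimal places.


Weighted contributions p_i * l_i:
  A: (19/84) * 3 = 57/84
  F: (1/84) * 4 = 4/84
  B: (20/84) * 2 = 40/84
  D: (16/84) * 4 = 64/84
  H: (20/84) * 3 = 60/84
  G: (8/84) * 4 = 32/84
Sum = (57 + 4 + 40 + 64 + 60 + 32)/84 = 257/84

L = 257/84 = 3.0595 bits/symbol


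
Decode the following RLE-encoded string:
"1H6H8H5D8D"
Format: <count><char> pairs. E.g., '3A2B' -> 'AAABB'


Expanding each <count><char> pair:
  1H -> 'H'
  6H -> 'HHHHHH'
  8H -> 'HHHHHHHH'
  5D -> 'DDDDD'
  8D -> 'DDDDDDDD'

Decoded = HHHHHHHHHHHHHHHDDDDDDDDDDDDD


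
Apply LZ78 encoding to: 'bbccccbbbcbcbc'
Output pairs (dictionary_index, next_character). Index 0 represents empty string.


LZ78 encoding steps:
Dictionary: {0: ''}
Step 1: w='' (idx 0), next='b' -> output (0, 'b'), add 'b' as idx 1
Step 2: w='b' (idx 1), next='c' -> output (1, 'c'), add 'bc' as idx 2
Step 3: w='' (idx 0), next='c' -> output (0, 'c'), add 'c' as idx 3
Step 4: w='c' (idx 3), next='c' -> output (3, 'c'), add 'cc' as idx 4
Step 5: w='b' (idx 1), next='b' -> output (1, 'b'), add 'bb' as idx 5
Step 6: w='bc' (idx 2), next='b' -> output (2, 'b'), add 'bcb' as idx 6
Step 7: w='c' (idx 3), next='b' -> output (3, 'b'), add 'cb' as idx 7
Step 8: w='c' (idx 3), end of input -> output (3, '')


Encoded: [(0, 'b'), (1, 'c'), (0, 'c'), (3, 'c'), (1, 'b'), (2, 'b'), (3, 'b'), (3, '')]


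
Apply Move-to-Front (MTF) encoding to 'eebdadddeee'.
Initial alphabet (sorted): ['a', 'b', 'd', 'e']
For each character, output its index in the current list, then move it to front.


MTF encoding:
'e': index 3 in ['a', 'b', 'd', 'e'] -> ['e', 'a', 'b', 'd']
'e': index 0 in ['e', 'a', 'b', 'd'] -> ['e', 'a', 'b', 'd']
'b': index 2 in ['e', 'a', 'b', 'd'] -> ['b', 'e', 'a', 'd']
'd': index 3 in ['b', 'e', 'a', 'd'] -> ['d', 'b', 'e', 'a']
'a': index 3 in ['d', 'b', 'e', 'a'] -> ['a', 'd', 'b', 'e']
'd': index 1 in ['a', 'd', 'b', 'e'] -> ['d', 'a', 'b', 'e']
'd': index 0 in ['d', 'a', 'b', 'e'] -> ['d', 'a', 'b', 'e']
'd': index 0 in ['d', 'a', 'b', 'e'] -> ['d', 'a', 'b', 'e']
'e': index 3 in ['d', 'a', 'b', 'e'] -> ['e', 'd', 'a', 'b']
'e': index 0 in ['e', 'd', 'a', 'b'] -> ['e', 'd', 'a', 'b']
'e': index 0 in ['e', 'd', 'a', 'b'] -> ['e', 'd', 'a', 'b']


Output: [3, 0, 2, 3, 3, 1, 0, 0, 3, 0, 0]


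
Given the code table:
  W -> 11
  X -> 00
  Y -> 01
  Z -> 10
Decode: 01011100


Decoding:
01 -> Y
01 -> Y
11 -> W
00 -> X


Result: YYWX


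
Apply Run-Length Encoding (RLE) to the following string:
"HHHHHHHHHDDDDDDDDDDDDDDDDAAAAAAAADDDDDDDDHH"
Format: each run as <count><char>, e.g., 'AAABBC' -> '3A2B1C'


Scanning runs left to right:
  i=0: run of 'H' x 9 -> '9H'
  i=9: run of 'D' x 16 -> '16D'
  i=25: run of 'A' x 8 -> '8A'
  i=33: run of 'D' x 8 -> '8D'
  i=41: run of 'H' x 2 -> '2H'

RLE = 9H16D8A8D2H
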